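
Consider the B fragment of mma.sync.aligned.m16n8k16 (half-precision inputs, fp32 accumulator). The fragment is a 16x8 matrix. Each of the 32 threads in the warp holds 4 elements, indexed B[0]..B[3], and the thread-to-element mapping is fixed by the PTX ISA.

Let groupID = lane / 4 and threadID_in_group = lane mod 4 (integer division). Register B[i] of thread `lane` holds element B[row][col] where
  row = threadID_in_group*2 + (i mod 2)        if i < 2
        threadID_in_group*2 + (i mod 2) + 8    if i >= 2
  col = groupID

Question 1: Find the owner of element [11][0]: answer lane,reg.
c:0=>grp=0  r:11=>rB=1,tig=1,lo=1
L=0*4+1=1  i=1*2+1=3

1,3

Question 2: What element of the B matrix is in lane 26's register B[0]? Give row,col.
4,6

L=26=>grp=26>>2=6, tig=26&3=2
[0]=>row 2·2+0+0=4  col grp=6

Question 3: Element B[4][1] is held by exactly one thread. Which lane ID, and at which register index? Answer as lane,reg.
c: 1->gid=1  r: 4->r8=0,tid=2,i&1=0
L=1*4+2=6  i=0*2+0=0

6,0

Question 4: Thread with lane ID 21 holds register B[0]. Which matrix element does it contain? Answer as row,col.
2,5

lane 21: gr=5 (21/4), th=1 (21%4)
i=0: r=1*2+0+0=2, c=gr=5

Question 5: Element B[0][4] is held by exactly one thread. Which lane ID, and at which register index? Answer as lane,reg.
c=4⇒gr=4  r=0⇒Rb=0,th=0,odd=0
L=4*4+0=16  i=0*2+0=0

16,0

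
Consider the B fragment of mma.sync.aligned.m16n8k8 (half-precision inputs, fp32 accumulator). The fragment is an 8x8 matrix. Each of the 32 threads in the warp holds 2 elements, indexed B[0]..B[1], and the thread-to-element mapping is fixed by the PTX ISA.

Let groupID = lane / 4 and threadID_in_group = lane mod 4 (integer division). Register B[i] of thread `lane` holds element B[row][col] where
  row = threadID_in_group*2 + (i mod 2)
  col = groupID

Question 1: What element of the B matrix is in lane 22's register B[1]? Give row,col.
lane 22: gr=5 (22/4), th=2 (22%4)
i=1: r=2*2+1=5, c=gr=5

5,5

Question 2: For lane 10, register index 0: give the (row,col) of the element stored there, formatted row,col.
4,2

lane 10: grp=2 (10/4), tig=2 (10%4)
i=0: r=2*2+0=4, c=grp=2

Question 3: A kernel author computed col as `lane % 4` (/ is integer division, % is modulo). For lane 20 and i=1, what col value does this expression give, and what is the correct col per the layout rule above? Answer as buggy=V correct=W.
buggy=0 correct=5

`lane % 4`[20,1]→0
L=20→G=20>>2=5, T=20&3=0
[1]→row 0·2+1=1  col G=5
col: 0 vs 5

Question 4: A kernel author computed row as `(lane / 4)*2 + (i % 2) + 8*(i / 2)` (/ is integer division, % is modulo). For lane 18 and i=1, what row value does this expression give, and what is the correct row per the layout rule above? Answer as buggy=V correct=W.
buggy=9 correct=5

`(lane / 4)*2 + (i % 2) + 8*(i / 2)`[18,1]=>9
L=18=>grp=18>>2=4, tig=18&3=2
[1]=>row 2·2+1=5  col grp=4
row: 9 vs 5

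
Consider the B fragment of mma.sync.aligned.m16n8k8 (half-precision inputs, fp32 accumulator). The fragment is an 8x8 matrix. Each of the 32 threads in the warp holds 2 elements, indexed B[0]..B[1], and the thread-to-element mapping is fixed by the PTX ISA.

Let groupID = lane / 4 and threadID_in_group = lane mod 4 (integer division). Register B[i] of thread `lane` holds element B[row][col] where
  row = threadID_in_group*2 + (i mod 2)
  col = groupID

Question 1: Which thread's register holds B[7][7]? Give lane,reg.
31,1

c=7⇒gr=7  r=7⇒th=3,odd=1
L=7*4+3=31  i=1=1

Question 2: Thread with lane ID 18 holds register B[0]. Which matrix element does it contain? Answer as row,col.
L=18→G=18>>2=4, T=18&3=2
[0]→row 2·2+0=4  col G=4

4,4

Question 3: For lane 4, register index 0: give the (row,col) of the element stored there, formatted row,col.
lane 4=>4/4=1, 4 mod 4=0
i=0  r:2·0+0=>0  c:1

0,1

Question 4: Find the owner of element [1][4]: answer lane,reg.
c=4⇒gr=4  r=1⇒th=0,odd=1
L=4*4+0=16  i=1=1

16,1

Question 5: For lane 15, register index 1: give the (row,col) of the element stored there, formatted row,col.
lane 15: grp=3 (15/4), tig=3 (15%4)
i=1: r=3*2+1=7, c=grp=3

7,3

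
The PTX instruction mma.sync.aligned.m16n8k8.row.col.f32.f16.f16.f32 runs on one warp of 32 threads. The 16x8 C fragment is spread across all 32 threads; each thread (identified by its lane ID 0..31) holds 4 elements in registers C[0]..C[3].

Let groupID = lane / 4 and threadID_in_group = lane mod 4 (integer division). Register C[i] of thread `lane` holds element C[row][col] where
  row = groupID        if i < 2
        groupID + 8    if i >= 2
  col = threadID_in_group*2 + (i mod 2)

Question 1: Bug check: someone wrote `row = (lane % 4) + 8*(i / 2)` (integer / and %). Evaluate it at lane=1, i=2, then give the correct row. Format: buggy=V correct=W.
buggy=9 correct=8

`(lane % 4) + 8*(i / 2)`[1,2]=>9
lane 1=>1/4=0, 1 mod 4=1
i=2  r:0+8=>8  c:2·1+0=>2
row: 9 vs 8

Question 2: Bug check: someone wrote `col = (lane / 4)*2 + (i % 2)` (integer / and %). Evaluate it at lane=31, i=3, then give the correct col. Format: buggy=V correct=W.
buggy=15 correct=7

`(lane / 4)*2 + (i % 2)`[31,3]→15
31: G=7,T=3
[3] (7+8,3*2+1) = (15,7)
col: 15 vs 7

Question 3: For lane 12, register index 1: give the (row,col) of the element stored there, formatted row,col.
12: gr=3,th=0
[1] (3+0,0*2+1) = (3,1)

3,1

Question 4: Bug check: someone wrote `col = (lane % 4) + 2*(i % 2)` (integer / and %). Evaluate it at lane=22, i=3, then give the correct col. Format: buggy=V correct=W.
buggy=4 correct=5

`(lane % 4) + 2*(i % 2)`[22,3]→4
lane 22: G=5 (22/4), T=2 (22%4)
i=3: r=5+8=13, c=2*2+1=5
col: 4 vs 5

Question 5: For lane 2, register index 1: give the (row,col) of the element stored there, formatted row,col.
lane 2⇒2/4=0, 2 mod 4=2
i=1  r:0+0⇒0  c:2·2+1⇒5

0,5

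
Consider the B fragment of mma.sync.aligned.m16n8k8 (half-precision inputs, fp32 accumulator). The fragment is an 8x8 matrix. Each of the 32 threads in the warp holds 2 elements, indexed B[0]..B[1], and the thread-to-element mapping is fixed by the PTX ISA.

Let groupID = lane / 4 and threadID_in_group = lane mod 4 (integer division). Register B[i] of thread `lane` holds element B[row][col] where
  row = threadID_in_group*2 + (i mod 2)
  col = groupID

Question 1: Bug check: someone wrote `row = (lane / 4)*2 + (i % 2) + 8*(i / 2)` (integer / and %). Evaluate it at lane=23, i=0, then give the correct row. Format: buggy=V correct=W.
`(lane / 4)*2 + (i % 2) + 8*(i / 2)`[23,0]⇒10
23: gr=5,th=3
[0] (3*2+0,5) = (6,5)
row: 10 vs 6

buggy=10 correct=6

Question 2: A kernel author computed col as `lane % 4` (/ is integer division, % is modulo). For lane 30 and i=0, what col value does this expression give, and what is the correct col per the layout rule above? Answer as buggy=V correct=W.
buggy=2 correct=7

`lane % 4`[30,0]->2
L=30->g=30>>2=7, t=30&3=2
[0]->row 2·2+0=4  col g=7
col: 2 vs 7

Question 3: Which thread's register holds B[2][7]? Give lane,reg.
29,0

c=7->g=7  r=2->t=1,b0=0
L=7*4+1=29  i=0=0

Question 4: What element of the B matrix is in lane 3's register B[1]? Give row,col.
L=3->gid=3>>2=0, tid=3&3=3
[1]->row 3·2+1=7  col gid=0

7,0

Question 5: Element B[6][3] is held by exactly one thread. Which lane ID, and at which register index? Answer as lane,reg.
15,0

c=3->g=3  r=6->t=3,b0=0
L=3*4+3=15  i=0=0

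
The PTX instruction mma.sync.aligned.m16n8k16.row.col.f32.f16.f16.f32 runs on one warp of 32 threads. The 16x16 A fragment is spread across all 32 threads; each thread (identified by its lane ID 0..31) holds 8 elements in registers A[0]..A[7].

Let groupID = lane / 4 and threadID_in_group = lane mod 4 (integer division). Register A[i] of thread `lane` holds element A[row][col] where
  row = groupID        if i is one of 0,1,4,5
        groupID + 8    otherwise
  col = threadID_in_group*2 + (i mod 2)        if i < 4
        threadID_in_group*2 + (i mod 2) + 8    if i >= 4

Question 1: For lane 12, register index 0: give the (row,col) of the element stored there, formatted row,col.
3,0

lane 12: grp=3 (12/4), tig=0 (12%4)
i=0: r=3+0=3, c=0*2+0+0=0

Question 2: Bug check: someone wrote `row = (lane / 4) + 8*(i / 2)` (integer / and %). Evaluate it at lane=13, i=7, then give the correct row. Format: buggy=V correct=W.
`(lane / 4) + 8*(i / 2)`[13,7]=>27
L=13=>grp=13>>2=3, tig=13&3=1
[7]=>row 3+8=11  col 1·2+1+8=11
row: 27 vs 11

buggy=27 correct=11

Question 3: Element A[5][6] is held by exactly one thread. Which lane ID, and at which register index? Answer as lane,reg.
23,0

r=5→G=5,rhi=0  c=6→chi=0,T=3,p=0
L=5*4+3=23  i=0*4+0*2+0=0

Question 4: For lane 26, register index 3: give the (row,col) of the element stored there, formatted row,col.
lane 26->26/4=6, 26 mod 4=2
i=3  r:6+8->14  c:2·2+1+0->5

14,5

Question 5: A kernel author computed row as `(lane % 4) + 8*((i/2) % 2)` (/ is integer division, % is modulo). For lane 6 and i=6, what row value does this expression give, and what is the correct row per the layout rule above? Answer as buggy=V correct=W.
`(lane % 4) + 8*((i/2) % 2)`[6,6]⇒10
lane 6: gr=1 (6/4), th=2 (6%4)
i=6: r=1+8=9, c=2*2+0+8=12
row: 10 vs 9

buggy=10 correct=9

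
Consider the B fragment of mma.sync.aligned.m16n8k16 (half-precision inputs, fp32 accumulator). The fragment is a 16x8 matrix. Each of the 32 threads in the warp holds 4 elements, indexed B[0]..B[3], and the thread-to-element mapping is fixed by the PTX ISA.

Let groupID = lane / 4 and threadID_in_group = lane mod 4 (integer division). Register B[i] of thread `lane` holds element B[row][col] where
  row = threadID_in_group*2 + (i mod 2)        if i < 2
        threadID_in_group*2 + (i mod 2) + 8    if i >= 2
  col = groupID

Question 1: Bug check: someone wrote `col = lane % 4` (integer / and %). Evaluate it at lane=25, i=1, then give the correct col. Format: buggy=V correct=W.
`lane % 4`[25,1]→1
25: G=6,T=1
[1] (1*2+1+0,6) = (3,6)
col: 1 vs 6

buggy=1 correct=6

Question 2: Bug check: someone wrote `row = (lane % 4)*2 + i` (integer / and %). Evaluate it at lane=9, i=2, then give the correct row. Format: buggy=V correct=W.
`(lane % 4)*2 + i`[9,2]→4
L=9→G=9>>2=2, T=9&3=1
[2]→row 1·2+0+8=10  col G=2
row: 4 vs 10

buggy=4 correct=10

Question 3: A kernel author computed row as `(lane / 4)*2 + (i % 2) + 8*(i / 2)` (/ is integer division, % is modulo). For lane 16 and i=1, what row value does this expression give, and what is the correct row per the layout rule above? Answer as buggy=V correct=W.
buggy=9 correct=1

`(lane / 4)*2 + (i % 2) + 8*(i / 2)`[16,1]->9
lane 16: g=4 (16/4), t=0 (16%4)
i=1: r=0*2+1+0=1, c=g=4
row: 9 vs 1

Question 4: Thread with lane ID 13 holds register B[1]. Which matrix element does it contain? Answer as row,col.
lane 13->13/4=3, 13 mod 4=1
i=1  r:2·1+1+0->3  c:3

3,3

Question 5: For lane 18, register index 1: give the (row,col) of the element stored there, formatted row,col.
5,4

lane 18->18/4=4, 18 mod 4=2
i=1  r:2·2+1+0->5  c:4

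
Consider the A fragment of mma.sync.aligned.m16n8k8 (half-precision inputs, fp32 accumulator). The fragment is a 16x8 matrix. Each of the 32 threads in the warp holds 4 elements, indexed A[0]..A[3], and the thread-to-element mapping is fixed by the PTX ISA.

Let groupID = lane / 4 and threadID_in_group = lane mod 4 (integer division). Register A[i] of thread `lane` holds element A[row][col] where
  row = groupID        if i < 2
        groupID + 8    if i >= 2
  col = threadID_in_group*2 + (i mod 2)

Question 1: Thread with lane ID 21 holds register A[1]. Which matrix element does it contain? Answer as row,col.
5,3

lane 21: gid=5 (21/4), tid=1 (21%4)
i=1: r=5+0=5, c=1*2+1=3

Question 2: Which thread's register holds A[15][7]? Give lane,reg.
31,3

r:15=>grp=7,rB=1  c:7=>tig=3,lo=1
L=7*4+3=31  i=1*2+1=3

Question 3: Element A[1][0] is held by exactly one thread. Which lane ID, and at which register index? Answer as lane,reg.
r: 1->gid=1,r8=0  c: 0->tid=0,i&1=0
L=1*4+0=4  i=0*2+0=0

4,0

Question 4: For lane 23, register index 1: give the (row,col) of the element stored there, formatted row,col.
L=23⇒gr=23>>2=5, th=23&3=3
[1]⇒row 5+0=5  col 3·2+1=7

5,7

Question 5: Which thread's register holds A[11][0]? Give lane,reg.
12,2

r=11→G=3,rhi=1  c=0→T=0,p=0
L=3*4+0=12  i=1*2+0=2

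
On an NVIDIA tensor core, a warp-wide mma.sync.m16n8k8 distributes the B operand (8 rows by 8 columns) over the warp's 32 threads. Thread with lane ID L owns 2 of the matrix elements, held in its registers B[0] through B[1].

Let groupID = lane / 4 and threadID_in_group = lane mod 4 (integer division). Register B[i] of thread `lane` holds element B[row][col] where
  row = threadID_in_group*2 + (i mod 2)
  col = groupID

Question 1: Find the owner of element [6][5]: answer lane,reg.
23,0

c=5→G=5  r=6→T=3,p=0
L=5*4+3=23  i=0=0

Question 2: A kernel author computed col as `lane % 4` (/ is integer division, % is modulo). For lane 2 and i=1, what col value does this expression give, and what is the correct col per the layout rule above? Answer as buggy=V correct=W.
`lane % 4`[2,1]=>2
L=2=>grp=2>>2=0, tig=2&3=2
[1]=>row 2·2+1=5  col grp=0
col: 2 vs 0

buggy=2 correct=0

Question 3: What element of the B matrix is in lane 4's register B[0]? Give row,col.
0,1

L=4->gid=4>>2=1, tid=4&3=0
[0]->row 0·2+0=0  col gid=1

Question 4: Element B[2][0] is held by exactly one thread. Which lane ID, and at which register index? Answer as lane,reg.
c=0->g=0  r=2->t=1,b0=0
L=0*4+1=1  i=0=0

1,0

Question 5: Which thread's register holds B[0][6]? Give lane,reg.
c=6⇒gr=6  r=0⇒th=0,odd=0
L=6*4+0=24  i=0=0

24,0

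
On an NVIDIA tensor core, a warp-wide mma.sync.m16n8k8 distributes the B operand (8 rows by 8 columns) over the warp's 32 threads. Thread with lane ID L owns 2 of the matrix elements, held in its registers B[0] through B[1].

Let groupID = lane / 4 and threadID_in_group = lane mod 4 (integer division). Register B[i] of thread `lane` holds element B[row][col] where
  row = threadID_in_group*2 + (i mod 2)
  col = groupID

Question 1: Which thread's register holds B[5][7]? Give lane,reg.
c=7->g=7  r=5->t=2,b0=1
L=7*4+2=30  i=1=1

30,1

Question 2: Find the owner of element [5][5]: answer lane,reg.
22,1

c:5=>grp=5  r:5=>tig=2,lo=1
L=5*4+2=22  i=1=1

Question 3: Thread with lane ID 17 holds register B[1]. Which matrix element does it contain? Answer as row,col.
lane 17->17/4=4, 17 mod 4=1
i=1  r:2·1+1->3  c:4

3,4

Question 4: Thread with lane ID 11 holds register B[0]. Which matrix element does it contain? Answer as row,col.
lane 11: g=2 (11/4), t=3 (11%4)
i=0: r=3*2+0=6, c=g=2

6,2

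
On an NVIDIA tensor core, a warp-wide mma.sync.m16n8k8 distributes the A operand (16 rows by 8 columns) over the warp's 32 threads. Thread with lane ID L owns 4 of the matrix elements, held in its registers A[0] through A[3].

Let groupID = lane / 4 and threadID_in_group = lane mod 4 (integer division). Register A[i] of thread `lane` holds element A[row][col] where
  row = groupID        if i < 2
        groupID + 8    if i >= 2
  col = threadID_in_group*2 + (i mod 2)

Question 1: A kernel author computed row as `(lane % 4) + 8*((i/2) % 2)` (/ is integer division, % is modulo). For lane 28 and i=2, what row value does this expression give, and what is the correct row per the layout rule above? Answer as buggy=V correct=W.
`(lane % 4) + 8*((i/2) % 2)`[28,2]=>8
lane 28=>28/4=7, 28 mod 4=0
i=2  r:7+8=>15  c:2·0+0=>0
row: 8 vs 15

buggy=8 correct=15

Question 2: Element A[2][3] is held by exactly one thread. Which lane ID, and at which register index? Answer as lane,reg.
9,1

r=2->g=2,rb=0  c=3->t=1,b0=1
L=2*4+1=9  i=0*2+1=1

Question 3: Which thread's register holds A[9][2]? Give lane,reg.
r:9=>grp=1,rB=1  c:2=>tig=1,lo=0
L=1*4+1=5  i=1*2+0=2

5,2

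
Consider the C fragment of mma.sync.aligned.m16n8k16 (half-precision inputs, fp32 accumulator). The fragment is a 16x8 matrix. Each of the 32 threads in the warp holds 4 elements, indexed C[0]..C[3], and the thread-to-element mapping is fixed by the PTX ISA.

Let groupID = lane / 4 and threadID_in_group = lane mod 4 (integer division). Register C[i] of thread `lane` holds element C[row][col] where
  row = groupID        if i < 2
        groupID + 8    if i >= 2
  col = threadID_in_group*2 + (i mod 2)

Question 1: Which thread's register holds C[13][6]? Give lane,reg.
23,2

r=13->g=5,rb=1  c=6->t=3,b0=0
L=5*4+3=23  i=1*2+0=2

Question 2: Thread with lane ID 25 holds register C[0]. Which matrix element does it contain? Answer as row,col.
6,2

lane 25->25/4=6, 25 mod 4=1
i=0  r:6+0->6  c:2·1+0->2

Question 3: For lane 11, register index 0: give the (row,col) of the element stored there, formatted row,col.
11: g=2,t=3
[0] (2+0,3*2+0) = (2,6)

2,6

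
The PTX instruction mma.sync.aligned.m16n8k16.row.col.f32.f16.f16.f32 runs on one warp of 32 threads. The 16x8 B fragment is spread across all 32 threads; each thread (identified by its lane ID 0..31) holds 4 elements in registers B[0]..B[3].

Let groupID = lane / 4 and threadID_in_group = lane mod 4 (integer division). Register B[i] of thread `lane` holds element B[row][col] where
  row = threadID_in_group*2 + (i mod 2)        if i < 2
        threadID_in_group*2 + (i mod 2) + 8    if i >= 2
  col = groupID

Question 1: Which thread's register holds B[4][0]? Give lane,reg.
2,0

c=0⇒gr=0  r=4⇒Rb=0,th=2,odd=0
L=0*4+2=2  i=0*2+0=0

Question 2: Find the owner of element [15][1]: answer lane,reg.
7,3

c=1→G=1  r=15→rhi=1,T=3,p=1
L=1*4+3=7  i=1*2+1=3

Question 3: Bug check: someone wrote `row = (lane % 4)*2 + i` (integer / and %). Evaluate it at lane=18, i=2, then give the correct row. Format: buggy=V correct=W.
`(lane % 4)*2 + i`[18,2]→6
lane 18: G=4 (18/4), T=2 (18%4)
i=2: r=2*2+0+8=12, c=G=4
row: 6 vs 12

buggy=6 correct=12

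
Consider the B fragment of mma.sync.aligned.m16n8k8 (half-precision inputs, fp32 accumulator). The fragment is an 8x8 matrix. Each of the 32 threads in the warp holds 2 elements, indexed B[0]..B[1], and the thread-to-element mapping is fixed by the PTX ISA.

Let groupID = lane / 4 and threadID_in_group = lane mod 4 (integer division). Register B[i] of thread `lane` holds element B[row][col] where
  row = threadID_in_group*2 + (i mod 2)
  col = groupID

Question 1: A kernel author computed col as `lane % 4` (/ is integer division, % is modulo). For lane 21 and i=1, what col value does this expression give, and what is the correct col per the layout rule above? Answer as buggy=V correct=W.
buggy=1 correct=5

`lane % 4`[21,1]=>1
lane 21=>21/4=5, 21 mod 4=1
i=1  r:2·1+1=>3  c:5
col: 1 vs 5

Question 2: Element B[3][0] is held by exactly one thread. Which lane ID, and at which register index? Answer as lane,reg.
c=0->g=0  r=3->t=1,b0=1
L=0*4+1=1  i=1=1

1,1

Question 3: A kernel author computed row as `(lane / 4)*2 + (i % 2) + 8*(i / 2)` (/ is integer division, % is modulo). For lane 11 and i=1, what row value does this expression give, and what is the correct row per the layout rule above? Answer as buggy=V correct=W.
`(lane / 4)*2 + (i % 2) + 8*(i / 2)`[11,1]→5
lane 11→11/4=2, 11 mod 4=3
i=1  r:2·3+1→7  c:2
row: 5 vs 7

buggy=5 correct=7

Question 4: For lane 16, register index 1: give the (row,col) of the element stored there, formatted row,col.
16: G=4,T=0
[1] (0*2+1,4) = (1,4)

1,4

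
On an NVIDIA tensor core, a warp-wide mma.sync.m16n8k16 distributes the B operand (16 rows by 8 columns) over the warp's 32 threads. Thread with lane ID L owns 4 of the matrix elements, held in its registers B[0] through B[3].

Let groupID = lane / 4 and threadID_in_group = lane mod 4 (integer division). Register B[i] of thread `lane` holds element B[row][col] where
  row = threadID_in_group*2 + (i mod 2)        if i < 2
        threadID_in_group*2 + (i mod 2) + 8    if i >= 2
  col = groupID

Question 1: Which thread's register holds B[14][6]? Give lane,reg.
27,2

c=6⇒gr=6  r=14⇒Rb=1,th=3,odd=0
L=6*4+3=27  i=1*2+0=2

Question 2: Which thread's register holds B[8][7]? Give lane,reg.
c=7⇒gr=7  r=8⇒Rb=1,th=0,odd=0
L=7*4+0=28  i=1*2+0=2

28,2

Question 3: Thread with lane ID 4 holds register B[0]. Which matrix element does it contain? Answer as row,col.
L=4->gid=4>>2=1, tid=4&3=0
[0]->row 0·2+0+0=0  col gid=1

0,1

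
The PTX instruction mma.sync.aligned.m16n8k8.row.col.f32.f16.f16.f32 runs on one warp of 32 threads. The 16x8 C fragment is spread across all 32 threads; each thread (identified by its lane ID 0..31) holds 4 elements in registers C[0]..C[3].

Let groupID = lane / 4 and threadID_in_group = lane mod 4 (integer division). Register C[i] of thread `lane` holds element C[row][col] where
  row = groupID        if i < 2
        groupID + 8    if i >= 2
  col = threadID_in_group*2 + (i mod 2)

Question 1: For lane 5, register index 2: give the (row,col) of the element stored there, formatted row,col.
9,2

5: grp=1,tig=1
[2] (1+8,1*2+0) = (9,2)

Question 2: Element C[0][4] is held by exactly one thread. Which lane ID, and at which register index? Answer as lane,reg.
2,0

r:0=>grp=0,rB=0  c:4=>tig=2,lo=0
L=0*4+2=2  i=0*2+0=0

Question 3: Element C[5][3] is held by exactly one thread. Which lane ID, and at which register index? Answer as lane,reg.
21,1

r: 5->gid=5,r8=0  c: 3->tid=1,i&1=1
L=5*4+1=21  i=0*2+1=1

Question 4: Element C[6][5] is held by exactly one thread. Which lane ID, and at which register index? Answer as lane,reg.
r=6→G=6,rhi=0  c=5→T=2,p=1
L=6*4+2=26  i=0*2+1=1

26,1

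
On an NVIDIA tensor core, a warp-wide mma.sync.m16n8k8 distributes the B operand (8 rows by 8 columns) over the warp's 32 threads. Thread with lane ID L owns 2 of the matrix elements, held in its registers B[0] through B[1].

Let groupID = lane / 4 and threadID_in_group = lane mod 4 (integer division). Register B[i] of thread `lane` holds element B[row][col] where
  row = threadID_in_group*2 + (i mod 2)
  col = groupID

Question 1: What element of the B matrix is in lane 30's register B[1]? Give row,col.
L=30->gid=30>>2=7, tid=30&3=2
[1]->row 2·2+1=5  col gid=7

5,7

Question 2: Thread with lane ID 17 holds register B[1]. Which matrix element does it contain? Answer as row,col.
17: grp=4,tig=1
[1] (1*2+1,4) = (3,4)

3,4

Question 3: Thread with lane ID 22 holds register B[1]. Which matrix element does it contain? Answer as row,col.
5,5

22: G=5,T=2
[1] (2*2+1,5) = (5,5)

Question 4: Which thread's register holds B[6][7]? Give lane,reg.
31,0

c=7→G=7  r=6→T=3,p=0
L=7*4+3=31  i=0=0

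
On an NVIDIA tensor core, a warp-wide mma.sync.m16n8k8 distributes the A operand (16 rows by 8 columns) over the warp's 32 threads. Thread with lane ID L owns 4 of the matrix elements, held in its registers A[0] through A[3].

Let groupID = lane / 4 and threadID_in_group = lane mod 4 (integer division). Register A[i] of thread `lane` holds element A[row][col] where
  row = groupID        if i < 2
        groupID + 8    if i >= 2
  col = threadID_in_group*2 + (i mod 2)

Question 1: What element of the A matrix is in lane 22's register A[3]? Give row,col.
13,5

L=22⇒gr=22>>2=5, th=22&3=2
[3]⇒row 5+8=13  col 2·2+1=5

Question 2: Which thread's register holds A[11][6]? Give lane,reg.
15,2

r:11=>grp=3,rB=1  c:6=>tig=3,lo=0
L=3*4+3=15  i=1*2+0=2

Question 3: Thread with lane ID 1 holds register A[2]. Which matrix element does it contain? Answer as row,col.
8,2

lane 1: G=0 (1/4), T=1 (1%4)
i=2: r=0+8=8, c=1*2+0=2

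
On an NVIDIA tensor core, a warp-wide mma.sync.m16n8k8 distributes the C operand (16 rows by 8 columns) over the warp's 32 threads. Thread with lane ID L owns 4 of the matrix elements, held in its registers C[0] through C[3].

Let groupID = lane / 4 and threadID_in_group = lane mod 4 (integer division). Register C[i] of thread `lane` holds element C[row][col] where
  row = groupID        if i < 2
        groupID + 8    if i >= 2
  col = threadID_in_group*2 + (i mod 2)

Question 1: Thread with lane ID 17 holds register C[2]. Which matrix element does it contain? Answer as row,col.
L=17->gid=17>>2=4, tid=17&3=1
[2]->row 4+8=12  col 1·2+0=2

12,2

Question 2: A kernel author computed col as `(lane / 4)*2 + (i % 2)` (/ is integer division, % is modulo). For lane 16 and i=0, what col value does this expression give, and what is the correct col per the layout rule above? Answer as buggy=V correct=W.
buggy=8 correct=0

`(lane / 4)*2 + (i % 2)`[16,0]->8
16: g=4,t=0
[0] (4+0,0*2+0) = (4,0)
col: 8 vs 0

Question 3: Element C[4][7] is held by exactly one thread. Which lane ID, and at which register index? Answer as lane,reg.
r=4->g=4,rb=0  c=7->t=3,b0=1
L=4*4+3=19  i=0*2+1=1

19,1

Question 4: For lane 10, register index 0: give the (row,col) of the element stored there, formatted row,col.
2,4

lane 10->10/4=2, 10 mod 4=2
i=0  r:2+0->2  c:2·2+0->4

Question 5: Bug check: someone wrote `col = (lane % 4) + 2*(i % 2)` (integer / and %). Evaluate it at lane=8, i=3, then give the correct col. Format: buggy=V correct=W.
`(lane % 4) + 2*(i % 2)`[8,3]→2
lane 8: G=2 (8/4), T=0 (8%4)
i=3: r=2+8=10, c=0*2+1=1
col: 2 vs 1

buggy=2 correct=1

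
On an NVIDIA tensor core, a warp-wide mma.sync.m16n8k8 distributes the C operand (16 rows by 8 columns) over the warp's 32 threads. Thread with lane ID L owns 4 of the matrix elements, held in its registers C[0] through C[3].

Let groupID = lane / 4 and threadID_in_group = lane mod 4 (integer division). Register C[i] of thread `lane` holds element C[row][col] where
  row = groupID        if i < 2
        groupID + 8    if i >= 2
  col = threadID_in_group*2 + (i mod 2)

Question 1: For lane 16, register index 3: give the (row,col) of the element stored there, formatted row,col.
L=16⇒gr=16>>2=4, th=16&3=0
[3]⇒row 4+8=12  col 0·2+1=1

12,1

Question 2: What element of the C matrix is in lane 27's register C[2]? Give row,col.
14,6

lane 27=>27/4=6, 27 mod 4=3
i=2  r:6+8=>14  c:2·3+0=>6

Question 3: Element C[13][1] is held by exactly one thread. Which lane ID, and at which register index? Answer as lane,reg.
20,3

r=13→G=5,rhi=1  c=1→T=0,p=1
L=5*4+0=20  i=1*2+1=3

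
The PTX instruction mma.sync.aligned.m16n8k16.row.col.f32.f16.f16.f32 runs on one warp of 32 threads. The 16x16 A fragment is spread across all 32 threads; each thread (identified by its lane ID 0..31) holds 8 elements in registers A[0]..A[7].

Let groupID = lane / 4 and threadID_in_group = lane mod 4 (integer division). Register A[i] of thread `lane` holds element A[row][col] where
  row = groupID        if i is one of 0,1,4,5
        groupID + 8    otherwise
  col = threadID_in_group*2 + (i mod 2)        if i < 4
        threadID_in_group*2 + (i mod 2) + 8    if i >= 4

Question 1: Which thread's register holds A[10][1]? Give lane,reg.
r=10→G=2,rhi=1  c=1→chi=0,T=0,p=1
L=2*4+0=8  i=0*4+1*2+1=3

8,3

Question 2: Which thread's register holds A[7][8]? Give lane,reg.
28,4

r: 7->gid=7,r8=0  c: 8->c8=1,tid=0,i&1=0
L=7*4+0=28  i=1*4+0*2+0=4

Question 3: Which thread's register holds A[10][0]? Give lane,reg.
r=10→G=2,rhi=1  c=0→chi=0,T=0,p=0
L=2*4+0=8  i=0*4+1*2+0=2

8,2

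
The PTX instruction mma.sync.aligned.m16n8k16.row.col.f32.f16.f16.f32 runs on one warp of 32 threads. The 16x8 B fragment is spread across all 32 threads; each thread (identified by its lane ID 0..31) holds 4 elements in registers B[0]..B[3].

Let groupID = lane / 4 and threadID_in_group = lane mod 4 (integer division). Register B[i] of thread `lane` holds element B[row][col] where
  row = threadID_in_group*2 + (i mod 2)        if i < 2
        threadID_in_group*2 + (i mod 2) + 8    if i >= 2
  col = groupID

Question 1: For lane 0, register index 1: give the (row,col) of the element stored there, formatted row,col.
L=0->gid=0>>2=0, tid=0&3=0
[1]->row 0·2+1+0=1  col gid=0

1,0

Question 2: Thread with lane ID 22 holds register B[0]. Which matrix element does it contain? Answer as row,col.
4,5

22: gr=5,th=2
[0] (2*2+0+0,5) = (4,5)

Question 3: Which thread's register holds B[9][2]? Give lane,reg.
c:2=>grp=2  r:9=>rB=1,tig=0,lo=1
L=2*4+0=8  i=1*2+1=3

8,3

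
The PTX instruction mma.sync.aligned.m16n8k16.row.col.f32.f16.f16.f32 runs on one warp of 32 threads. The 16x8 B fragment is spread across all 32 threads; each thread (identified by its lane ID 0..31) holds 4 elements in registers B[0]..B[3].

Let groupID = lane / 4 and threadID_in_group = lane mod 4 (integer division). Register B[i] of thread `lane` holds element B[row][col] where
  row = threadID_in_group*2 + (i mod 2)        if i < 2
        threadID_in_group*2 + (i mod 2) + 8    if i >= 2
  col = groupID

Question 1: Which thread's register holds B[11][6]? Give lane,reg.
25,3

c=6→G=6  r=11→rhi=1,T=1,p=1
L=6*4+1=25  i=1*2+1=3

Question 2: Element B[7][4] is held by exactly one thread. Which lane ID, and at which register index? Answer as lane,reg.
c=4⇒gr=4  r=7⇒Rb=0,th=3,odd=1
L=4*4+3=19  i=0*2+1=1

19,1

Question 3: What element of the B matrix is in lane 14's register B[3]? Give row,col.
13,3

lane 14=>14/4=3, 14 mod 4=2
i=3  r:2·2+1+8=>13  c:3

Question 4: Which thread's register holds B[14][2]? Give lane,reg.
c=2→G=2  r=14→rhi=1,T=3,p=0
L=2*4+3=11  i=1*2+0=2

11,2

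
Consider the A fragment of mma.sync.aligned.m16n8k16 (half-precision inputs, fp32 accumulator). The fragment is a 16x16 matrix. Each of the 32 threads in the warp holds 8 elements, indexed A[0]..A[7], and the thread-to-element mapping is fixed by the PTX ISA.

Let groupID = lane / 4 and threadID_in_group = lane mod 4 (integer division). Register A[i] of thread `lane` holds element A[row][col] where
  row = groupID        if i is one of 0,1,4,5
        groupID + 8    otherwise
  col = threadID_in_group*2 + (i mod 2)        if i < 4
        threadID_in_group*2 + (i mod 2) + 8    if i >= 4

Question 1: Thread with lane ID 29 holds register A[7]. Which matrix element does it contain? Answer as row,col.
15,11

lane 29⇒29/4=7, 29 mod 4=1
i=7  r:7+8⇒15  c:2·1+1+8⇒11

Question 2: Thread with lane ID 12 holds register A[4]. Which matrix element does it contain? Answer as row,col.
L=12→G=12>>2=3, T=12&3=0
[4]→row 3+0=3  col 0·2+0+8=8

3,8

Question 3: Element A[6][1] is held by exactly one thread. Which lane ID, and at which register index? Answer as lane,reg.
24,1

r=6⇒gr=6,Rb=0  c=1⇒Cb=0,th=0,odd=1
L=6*4+0=24  i=0*4+0*2+1=1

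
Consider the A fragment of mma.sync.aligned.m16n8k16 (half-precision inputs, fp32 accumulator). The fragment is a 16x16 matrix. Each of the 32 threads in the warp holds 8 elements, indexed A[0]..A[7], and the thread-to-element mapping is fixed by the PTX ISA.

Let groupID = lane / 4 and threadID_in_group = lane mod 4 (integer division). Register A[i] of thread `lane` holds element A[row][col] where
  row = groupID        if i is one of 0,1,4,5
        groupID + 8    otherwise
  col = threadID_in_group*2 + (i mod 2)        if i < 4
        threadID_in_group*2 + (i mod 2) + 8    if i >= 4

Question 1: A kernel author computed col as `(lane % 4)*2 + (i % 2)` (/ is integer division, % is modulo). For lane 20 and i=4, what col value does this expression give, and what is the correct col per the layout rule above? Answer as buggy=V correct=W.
`(lane % 4)*2 + (i % 2)`[20,4]->0
20: g=5,t=0
[4] (5+0,0*2+0+8) = (5,8)
col: 0 vs 8

buggy=0 correct=8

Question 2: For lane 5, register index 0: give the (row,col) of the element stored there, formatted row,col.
1,2

5: G=1,T=1
[0] (1+0,1*2+0+0) = (1,2)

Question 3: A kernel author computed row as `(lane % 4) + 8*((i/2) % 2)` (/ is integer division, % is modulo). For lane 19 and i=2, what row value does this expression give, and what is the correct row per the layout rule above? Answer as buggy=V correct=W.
buggy=11 correct=12

`(lane % 4) + 8*((i/2) % 2)`[19,2]→11
lane 19→19/4=4, 19 mod 4=3
i=2  r:4+8→12  c:2·3+0+0→6
row: 11 vs 12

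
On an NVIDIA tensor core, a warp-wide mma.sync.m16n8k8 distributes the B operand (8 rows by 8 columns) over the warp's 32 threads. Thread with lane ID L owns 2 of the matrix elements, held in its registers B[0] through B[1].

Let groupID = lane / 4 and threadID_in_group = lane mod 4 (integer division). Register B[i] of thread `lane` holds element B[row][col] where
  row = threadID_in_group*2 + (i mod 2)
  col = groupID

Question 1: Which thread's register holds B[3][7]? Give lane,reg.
29,1

c:7=>grp=7  r:3=>tig=1,lo=1
L=7*4+1=29  i=1=1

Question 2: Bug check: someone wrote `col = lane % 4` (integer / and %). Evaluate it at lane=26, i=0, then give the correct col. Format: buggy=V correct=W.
`lane % 4`[26,0]->2
lane 26: g=6 (26/4), t=2 (26%4)
i=0: r=2*2+0=4, c=g=6
col: 2 vs 6

buggy=2 correct=6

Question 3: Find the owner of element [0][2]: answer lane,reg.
c:2=>grp=2  r:0=>tig=0,lo=0
L=2*4+0=8  i=0=0

8,0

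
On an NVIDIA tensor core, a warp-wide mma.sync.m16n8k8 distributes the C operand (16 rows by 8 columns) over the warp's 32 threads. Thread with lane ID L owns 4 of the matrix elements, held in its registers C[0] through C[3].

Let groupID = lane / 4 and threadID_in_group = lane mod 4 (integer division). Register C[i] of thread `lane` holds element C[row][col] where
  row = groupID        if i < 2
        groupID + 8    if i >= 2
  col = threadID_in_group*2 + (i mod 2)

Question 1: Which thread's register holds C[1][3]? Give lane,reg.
r=1→G=1,rhi=0  c=3→T=1,p=1
L=1*4+1=5  i=0*2+1=1

5,1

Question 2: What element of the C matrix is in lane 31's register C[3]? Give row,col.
15,7

lane 31: grp=7 (31/4), tig=3 (31%4)
i=3: r=7+8=15, c=3*2+1=7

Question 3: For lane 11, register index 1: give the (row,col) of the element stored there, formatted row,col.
2,7

lane 11: gr=2 (11/4), th=3 (11%4)
i=1: r=2+0=2, c=3*2+1=7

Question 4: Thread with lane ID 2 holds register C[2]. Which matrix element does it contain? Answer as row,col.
8,4

2: gid=0,tid=2
[2] (0+8,2*2+0) = (8,4)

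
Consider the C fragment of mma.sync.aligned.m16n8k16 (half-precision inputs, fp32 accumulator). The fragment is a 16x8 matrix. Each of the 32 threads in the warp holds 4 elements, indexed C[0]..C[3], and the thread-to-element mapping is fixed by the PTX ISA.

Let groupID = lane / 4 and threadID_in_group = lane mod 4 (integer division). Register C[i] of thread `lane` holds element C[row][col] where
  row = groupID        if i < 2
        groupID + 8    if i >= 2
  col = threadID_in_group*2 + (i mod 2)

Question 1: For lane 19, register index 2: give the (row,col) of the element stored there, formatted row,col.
12,6

L=19=>grp=19>>2=4, tig=19&3=3
[2]=>row 4+8=12  col 3·2+0=6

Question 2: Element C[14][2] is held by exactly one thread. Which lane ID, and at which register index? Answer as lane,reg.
r=14→G=6,rhi=1  c=2→T=1,p=0
L=6*4+1=25  i=1*2+0=2

25,2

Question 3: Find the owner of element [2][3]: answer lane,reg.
r=2→G=2,rhi=0  c=3→T=1,p=1
L=2*4+1=9  i=0*2+1=1

9,1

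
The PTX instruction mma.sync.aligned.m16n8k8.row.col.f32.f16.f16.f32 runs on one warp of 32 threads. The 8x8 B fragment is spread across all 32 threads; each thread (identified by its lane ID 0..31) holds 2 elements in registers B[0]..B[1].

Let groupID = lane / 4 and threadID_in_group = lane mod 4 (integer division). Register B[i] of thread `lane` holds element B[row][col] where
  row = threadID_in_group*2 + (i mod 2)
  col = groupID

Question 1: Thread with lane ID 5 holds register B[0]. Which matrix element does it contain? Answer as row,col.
L=5=>grp=5>>2=1, tig=5&3=1
[0]=>row 1·2+0=2  col grp=1

2,1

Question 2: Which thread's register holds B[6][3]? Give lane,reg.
15,0

c:3=>grp=3  r:6=>tig=3,lo=0
L=3*4+3=15  i=0=0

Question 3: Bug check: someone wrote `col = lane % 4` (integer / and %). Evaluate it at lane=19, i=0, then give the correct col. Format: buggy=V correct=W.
buggy=3 correct=4

`lane % 4`[19,0]->3
L=19->gid=19>>2=4, tid=19&3=3
[0]->row 3·2+0=6  col gid=4
col: 3 vs 4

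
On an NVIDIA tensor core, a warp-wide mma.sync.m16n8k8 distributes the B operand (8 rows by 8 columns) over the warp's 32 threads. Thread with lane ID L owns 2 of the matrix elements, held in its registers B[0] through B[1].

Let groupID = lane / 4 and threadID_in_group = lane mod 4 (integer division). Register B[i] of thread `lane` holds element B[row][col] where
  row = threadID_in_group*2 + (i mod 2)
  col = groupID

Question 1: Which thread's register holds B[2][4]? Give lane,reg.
17,0

c=4->g=4  r=2->t=1,b0=0
L=4*4+1=17  i=0=0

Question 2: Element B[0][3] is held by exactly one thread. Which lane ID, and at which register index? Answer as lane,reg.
12,0

c=3⇒gr=3  r=0⇒th=0,odd=0
L=3*4+0=12  i=0=0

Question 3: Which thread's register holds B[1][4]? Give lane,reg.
c=4->g=4  r=1->t=0,b0=1
L=4*4+0=16  i=1=1

16,1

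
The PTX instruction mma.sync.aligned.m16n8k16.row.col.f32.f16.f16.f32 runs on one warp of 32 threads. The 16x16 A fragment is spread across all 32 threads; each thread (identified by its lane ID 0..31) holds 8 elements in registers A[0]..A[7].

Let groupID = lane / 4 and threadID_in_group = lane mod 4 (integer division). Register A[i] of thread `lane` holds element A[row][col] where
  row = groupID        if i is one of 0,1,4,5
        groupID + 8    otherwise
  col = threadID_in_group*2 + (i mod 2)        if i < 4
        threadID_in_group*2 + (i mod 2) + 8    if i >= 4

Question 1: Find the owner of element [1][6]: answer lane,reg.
7,0

r:1=>grp=1,rB=0  c:6=>cB=0,tig=3,lo=0
L=1*4+3=7  i=0*4+0*2+0=0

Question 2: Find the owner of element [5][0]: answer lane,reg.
20,0

r=5→G=5,rhi=0  c=0→chi=0,T=0,p=0
L=5*4+0=20  i=0*4+0*2+0=0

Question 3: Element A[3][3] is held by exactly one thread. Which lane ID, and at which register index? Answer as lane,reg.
r=3->g=3,rb=0  c=3->cb=0,t=1,b0=1
L=3*4+1=13  i=0*4+0*2+1=1

13,1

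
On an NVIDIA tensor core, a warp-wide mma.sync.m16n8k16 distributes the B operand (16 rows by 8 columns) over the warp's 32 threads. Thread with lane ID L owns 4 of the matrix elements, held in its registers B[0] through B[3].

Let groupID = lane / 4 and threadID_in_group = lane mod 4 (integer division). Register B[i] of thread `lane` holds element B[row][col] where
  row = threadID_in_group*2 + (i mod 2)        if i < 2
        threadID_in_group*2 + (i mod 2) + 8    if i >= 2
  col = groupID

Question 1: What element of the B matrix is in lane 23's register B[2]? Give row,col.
23: gr=5,th=3
[2] (3*2+0+8,5) = (14,5)

14,5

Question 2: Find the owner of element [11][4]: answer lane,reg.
c=4->g=4  r=11->rb=1,t=1,b0=1
L=4*4+1=17  i=1*2+1=3

17,3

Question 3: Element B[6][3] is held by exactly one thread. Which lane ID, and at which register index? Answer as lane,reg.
c=3⇒gr=3  r=6⇒Rb=0,th=3,odd=0
L=3*4+3=15  i=0*2+0=0

15,0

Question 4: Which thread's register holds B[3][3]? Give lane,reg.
c:3=>grp=3  r:3=>rB=0,tig=1,lo=1
L=3*4+1=13  i=0*2+1=1

13,1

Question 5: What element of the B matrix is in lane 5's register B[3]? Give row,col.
11,1

lane 5: g=1 (5/4), t=1 (5%4)
i=3: r=1*2+1+8=11, c=g=1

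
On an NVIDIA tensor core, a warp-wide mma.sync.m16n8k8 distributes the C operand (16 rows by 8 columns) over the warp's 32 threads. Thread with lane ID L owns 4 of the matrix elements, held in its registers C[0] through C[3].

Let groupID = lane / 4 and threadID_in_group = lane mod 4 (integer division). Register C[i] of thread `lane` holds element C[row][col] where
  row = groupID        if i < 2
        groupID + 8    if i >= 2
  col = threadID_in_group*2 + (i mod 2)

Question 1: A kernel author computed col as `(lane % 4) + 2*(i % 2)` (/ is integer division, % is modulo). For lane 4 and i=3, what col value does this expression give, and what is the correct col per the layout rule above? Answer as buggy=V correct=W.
`(lane % 4) + 2*(i % 2)`[4,3]->2
lane 4: gid=1 (4/4), tid=0 (4%4)
i=3: r=1+8=9, c=0*2+1=1
col: 2 vs 1

buggy=2 correct=1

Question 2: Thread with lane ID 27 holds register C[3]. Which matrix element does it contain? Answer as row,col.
14,7

lane 27→27/4=6, 27 mod 4=3
i=3  r:6+8→14  c:2·3+1→7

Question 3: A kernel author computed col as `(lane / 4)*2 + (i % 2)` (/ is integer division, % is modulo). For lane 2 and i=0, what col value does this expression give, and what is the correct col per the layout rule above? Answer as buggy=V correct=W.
`(lane / 4)*2 + (i % 2)`[2,0]->0
lane 2->2/4=0, 2 mod 4=2
i=0  r:0+0->0  c:2·2+0->4
col: 0 vs 4

buggy=0 correct=4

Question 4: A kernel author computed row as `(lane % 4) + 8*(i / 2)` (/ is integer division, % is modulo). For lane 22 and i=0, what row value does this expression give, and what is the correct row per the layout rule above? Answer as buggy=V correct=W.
`(lane % 4) + 8*(i / 2)`[22,0]->2
lane 22: gid=5 (22/4), tid=2 (22%4)
i=0: r=5+0=5, c=2*2+0=4
row: 2 vs 5

buggy=2 correct=5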